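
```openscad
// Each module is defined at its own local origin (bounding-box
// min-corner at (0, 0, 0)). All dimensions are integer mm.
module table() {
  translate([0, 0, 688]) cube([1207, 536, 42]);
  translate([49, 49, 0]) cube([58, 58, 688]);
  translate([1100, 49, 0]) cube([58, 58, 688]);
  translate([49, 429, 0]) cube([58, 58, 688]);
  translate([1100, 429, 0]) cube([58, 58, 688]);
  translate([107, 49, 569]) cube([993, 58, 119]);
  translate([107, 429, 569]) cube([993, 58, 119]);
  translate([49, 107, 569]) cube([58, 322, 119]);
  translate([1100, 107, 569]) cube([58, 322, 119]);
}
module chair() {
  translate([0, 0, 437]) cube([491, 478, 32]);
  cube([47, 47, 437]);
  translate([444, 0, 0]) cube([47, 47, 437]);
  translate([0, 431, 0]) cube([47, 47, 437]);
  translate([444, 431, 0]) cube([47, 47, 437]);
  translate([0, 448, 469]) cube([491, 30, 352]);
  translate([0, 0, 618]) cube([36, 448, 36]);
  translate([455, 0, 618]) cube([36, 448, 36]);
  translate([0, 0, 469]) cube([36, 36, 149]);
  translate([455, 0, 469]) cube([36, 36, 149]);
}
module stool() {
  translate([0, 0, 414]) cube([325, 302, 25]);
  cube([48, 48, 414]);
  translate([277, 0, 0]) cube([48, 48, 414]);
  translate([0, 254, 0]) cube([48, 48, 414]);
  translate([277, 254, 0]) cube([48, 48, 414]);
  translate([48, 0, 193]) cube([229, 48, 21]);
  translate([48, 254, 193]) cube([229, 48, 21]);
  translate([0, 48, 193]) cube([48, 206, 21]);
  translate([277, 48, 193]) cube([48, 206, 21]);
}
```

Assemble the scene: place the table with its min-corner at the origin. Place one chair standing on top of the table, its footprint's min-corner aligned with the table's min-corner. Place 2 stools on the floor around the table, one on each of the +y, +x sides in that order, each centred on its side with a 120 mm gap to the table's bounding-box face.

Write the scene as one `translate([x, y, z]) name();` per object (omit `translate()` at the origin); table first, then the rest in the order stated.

table();
translate([0, 0, 730]) chair();
translate([441, 656, 0]) stool();
translate([1327, 117, 0]) stool();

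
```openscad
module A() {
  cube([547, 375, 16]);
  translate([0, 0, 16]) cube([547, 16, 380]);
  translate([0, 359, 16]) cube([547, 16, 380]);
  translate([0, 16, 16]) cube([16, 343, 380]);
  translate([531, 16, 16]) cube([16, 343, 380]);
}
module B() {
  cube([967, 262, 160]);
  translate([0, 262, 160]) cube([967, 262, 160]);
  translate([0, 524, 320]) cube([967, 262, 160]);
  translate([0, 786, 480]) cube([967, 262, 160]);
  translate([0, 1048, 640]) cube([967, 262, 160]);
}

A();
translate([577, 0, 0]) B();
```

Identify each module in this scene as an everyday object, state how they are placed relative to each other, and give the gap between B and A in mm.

A is an open box. B is a staircase. The staircase is on the floor beside the open box on its +x side. The gap between the staircase and the open box is 30 mm.

The staircase's nearest face is 30 mm from the open box's +x face.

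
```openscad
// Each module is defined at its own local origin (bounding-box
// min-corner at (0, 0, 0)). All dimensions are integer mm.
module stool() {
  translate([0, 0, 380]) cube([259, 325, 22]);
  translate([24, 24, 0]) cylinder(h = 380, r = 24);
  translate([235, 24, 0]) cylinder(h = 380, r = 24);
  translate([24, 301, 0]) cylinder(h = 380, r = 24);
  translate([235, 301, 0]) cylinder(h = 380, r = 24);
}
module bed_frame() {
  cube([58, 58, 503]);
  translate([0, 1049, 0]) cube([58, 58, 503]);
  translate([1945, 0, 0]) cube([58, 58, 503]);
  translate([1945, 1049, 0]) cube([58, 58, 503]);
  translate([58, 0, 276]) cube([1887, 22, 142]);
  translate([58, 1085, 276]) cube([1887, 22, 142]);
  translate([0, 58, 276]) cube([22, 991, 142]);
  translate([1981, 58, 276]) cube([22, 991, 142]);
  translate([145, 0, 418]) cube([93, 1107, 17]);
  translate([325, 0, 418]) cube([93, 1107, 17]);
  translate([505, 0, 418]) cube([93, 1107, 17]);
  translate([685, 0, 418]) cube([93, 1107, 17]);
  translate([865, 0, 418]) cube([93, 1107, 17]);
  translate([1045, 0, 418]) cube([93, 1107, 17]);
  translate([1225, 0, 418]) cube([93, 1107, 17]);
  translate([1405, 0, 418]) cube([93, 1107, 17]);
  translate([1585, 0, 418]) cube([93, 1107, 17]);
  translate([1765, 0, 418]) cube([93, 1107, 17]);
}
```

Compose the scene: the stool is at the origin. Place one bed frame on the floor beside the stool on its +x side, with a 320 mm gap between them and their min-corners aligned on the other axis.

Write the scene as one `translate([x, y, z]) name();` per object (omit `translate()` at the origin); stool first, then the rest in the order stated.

stool();
translate([579, 0, 0]) bed_frame();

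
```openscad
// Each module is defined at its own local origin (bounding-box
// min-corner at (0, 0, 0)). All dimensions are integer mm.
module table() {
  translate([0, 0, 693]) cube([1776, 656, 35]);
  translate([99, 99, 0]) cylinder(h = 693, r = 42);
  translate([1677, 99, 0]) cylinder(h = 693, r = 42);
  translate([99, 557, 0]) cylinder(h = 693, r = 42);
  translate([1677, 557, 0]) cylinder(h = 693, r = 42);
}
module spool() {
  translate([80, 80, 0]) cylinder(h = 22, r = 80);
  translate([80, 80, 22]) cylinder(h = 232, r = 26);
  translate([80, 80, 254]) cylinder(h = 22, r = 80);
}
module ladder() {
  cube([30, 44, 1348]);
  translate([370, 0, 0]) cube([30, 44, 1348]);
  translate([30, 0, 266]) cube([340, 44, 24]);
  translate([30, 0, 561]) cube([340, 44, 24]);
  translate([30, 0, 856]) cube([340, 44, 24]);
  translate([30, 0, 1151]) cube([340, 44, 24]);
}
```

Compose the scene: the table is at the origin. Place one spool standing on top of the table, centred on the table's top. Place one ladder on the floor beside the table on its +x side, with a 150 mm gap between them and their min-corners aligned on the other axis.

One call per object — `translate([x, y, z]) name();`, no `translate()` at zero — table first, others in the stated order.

table();
translate([808, 248, 728]) spool();
translate([1926, 0, 0]) ladder();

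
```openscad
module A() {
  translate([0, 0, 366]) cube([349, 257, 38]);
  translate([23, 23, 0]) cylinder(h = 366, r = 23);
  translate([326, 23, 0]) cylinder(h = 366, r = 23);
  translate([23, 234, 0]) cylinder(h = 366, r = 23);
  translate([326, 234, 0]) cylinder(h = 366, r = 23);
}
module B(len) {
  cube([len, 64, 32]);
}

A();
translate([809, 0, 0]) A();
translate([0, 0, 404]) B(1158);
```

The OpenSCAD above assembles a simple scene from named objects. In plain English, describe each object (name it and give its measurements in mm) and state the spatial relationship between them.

A is a four-legged stool. The seat is 349×257 mm, 38 mm thick, top at z = 404 mm. It stands on four round legs, each 46 mm in diameter, from z = 0 to the seat underside, each leg's axis is inset half a diameter from the nearest pair of seat edges (so the leg's bounding box is flush with the corner).

B is a rectangular beam 1158 mm long (x), 64 mm deep (y), 32 mm thick (z).

The beam spans the tops of two stools placed 460 mm apart, resting at z = 404 mm.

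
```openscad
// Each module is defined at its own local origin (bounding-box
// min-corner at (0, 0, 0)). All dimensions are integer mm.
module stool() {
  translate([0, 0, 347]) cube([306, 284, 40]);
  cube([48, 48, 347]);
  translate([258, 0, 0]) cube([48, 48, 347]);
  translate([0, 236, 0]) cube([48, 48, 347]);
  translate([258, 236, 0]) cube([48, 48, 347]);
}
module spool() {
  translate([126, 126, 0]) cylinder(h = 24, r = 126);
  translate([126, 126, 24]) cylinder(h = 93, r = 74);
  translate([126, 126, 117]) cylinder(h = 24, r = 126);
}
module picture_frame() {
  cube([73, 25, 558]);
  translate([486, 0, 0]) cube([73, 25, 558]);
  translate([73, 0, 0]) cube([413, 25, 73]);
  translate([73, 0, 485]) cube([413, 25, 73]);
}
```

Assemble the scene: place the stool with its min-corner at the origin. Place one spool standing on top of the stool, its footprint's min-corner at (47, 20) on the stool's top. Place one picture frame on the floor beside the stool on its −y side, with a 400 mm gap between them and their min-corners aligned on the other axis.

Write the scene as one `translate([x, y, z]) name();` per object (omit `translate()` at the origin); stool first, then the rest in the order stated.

stool();
translate([47, 20, 387]) spool();
translate([0, -425, 0]) picture_frame();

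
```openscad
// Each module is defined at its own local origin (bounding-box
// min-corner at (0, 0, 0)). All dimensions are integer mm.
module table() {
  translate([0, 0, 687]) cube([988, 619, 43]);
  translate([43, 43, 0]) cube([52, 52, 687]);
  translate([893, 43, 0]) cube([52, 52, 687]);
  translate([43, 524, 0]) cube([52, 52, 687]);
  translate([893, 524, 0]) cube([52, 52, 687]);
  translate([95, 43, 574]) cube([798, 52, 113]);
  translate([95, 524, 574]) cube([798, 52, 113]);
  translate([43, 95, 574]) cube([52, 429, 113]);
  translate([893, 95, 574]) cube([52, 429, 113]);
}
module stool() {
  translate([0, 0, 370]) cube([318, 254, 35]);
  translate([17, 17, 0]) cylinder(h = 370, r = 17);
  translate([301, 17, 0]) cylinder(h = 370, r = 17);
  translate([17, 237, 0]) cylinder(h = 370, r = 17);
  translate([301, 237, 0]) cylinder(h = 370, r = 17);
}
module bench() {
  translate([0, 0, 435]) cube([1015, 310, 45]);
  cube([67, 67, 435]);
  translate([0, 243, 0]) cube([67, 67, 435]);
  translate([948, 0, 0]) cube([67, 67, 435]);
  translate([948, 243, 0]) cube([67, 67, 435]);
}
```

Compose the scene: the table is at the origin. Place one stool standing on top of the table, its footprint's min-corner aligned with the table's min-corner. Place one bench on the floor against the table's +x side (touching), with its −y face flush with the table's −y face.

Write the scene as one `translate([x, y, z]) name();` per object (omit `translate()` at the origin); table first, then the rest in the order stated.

table();
translate([0, 0, 730]) stool();
translate([988, 0, 0]) bench();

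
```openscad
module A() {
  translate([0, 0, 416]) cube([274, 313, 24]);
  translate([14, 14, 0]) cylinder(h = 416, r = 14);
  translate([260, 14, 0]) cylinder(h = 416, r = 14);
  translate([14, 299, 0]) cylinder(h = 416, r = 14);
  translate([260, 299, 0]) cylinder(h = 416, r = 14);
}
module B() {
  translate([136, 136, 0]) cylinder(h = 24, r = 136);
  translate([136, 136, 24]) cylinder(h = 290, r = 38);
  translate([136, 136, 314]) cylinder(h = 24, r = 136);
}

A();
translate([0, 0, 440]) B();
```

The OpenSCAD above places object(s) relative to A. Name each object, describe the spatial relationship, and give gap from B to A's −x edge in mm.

The spool's min-x is at 0; the stool's min-x is 0; gap = 0 mm.

A is a stool. B is a spool. The spool is on top of the stool. The gap from the spool to the stool's −x edge is 0 mm.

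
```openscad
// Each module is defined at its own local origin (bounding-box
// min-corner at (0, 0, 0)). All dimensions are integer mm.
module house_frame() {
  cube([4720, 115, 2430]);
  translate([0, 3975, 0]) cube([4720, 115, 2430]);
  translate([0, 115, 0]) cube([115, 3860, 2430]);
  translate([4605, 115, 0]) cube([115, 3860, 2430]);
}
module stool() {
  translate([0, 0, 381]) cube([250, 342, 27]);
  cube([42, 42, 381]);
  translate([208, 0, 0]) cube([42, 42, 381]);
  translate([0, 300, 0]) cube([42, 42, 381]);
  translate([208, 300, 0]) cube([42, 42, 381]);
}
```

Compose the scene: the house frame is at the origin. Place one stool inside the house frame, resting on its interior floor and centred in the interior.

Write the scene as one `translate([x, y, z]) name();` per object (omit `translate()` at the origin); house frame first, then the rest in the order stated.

house_frame();
translate([2235, 1874, 0]) stool();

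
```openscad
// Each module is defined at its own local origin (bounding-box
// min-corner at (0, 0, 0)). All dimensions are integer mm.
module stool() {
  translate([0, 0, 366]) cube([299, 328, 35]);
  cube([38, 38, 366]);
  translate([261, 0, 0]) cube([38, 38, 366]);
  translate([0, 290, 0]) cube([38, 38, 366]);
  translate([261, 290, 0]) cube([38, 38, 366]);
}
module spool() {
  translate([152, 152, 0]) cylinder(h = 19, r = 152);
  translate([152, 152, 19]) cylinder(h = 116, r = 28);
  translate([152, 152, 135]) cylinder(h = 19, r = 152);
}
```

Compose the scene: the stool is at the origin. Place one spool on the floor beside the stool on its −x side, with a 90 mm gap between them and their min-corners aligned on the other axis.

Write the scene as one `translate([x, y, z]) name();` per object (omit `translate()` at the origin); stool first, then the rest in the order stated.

stool();
translate([-394, 0, 0]) spool();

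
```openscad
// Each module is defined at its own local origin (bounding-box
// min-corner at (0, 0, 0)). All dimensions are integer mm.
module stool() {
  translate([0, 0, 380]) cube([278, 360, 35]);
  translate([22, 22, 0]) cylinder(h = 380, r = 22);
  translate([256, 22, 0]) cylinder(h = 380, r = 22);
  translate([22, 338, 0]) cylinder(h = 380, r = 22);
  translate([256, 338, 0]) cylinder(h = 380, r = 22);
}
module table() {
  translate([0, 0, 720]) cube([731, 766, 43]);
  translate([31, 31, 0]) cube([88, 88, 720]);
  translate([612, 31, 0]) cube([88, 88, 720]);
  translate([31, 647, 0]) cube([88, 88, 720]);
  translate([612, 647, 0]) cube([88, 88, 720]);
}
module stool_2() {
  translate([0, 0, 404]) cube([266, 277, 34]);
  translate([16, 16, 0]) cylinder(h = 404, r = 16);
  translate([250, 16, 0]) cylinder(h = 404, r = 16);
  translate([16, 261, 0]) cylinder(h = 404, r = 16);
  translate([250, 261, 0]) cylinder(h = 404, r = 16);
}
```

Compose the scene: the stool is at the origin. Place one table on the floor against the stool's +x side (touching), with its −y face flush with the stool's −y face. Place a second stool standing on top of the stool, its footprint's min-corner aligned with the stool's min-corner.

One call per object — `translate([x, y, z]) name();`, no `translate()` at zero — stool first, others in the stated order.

stool();
translate([278, 0, 0]) table();
translate([0, 0, 415]) stool_2();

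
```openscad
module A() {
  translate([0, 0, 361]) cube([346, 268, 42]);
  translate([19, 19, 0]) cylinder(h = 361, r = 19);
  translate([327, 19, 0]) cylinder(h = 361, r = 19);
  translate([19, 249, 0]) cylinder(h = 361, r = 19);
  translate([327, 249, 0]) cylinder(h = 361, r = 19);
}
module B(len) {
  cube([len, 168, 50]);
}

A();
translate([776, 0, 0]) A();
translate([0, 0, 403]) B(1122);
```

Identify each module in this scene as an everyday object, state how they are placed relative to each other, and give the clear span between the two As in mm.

Second stool starts at x = 776; first ends at x = 346; clear span = 776 − 346 = 430 mm.

A is a stool. B is a beam. A beam spans the tops of two stools. The clear span between the two stools is 430 mm.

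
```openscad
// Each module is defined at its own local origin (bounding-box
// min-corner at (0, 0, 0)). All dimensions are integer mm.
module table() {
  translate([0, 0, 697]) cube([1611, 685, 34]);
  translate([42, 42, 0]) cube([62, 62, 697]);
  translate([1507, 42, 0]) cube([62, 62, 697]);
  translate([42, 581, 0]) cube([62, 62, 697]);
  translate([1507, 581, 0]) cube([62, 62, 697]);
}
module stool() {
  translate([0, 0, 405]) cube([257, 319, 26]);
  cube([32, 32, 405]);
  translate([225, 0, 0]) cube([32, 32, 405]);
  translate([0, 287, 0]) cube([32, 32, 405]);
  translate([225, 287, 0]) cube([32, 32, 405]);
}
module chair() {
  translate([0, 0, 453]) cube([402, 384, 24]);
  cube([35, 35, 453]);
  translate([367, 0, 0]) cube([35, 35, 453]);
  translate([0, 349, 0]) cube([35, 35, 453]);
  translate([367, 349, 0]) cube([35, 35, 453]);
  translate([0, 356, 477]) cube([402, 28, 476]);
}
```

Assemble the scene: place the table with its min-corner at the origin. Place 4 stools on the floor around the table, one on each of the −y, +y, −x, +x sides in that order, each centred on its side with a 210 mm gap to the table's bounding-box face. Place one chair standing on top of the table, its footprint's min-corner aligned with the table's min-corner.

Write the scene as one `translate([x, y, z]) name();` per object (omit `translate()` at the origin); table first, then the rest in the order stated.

table();
translate([677, -529, 0]) stool();
translate([677, 895, 0]) stool();
translate([-467, 183, 0]) stool();
translate([1821, 183, 0]) stool();
translate([0, 0, 731]) chair();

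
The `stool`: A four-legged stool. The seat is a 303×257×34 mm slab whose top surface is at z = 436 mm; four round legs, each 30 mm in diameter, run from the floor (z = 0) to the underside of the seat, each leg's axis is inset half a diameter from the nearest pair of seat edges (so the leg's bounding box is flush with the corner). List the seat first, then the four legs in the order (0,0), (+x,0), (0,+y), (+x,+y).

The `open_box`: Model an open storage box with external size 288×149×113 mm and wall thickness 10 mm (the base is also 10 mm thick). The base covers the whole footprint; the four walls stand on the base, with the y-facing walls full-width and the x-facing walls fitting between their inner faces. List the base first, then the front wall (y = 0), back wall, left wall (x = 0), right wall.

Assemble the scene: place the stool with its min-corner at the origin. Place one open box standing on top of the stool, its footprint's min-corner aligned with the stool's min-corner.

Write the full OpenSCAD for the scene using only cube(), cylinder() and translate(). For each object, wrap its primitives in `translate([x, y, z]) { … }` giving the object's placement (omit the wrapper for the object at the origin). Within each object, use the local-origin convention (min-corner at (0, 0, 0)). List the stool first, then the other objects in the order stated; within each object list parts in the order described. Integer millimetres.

translate([0, 0, 402]) cube([303, 257, 34]);
translate([15, 15, 0]) cylinder(h = 402, r = 15);
translate([288, 15, 0]) cylinder(h = 402, r = 15);
translate([15, 242, 0]) cylinder(h = 402, r = 15);
translate([288, 242, 0]) cylinder(h = 402, r = 15);
translate([0, 0, 436]) {
  cube([288, 149, 10]);
  translate([0, 0, 10]) cube([288, 10, 103]);
  translate([0, 139, 10]) cube([288, 10, 103]);
  translate([0, 10, 10]) cube([10, 129, 103]);
  translate([278, 10, 10]) cube([10, 129, 103]);
}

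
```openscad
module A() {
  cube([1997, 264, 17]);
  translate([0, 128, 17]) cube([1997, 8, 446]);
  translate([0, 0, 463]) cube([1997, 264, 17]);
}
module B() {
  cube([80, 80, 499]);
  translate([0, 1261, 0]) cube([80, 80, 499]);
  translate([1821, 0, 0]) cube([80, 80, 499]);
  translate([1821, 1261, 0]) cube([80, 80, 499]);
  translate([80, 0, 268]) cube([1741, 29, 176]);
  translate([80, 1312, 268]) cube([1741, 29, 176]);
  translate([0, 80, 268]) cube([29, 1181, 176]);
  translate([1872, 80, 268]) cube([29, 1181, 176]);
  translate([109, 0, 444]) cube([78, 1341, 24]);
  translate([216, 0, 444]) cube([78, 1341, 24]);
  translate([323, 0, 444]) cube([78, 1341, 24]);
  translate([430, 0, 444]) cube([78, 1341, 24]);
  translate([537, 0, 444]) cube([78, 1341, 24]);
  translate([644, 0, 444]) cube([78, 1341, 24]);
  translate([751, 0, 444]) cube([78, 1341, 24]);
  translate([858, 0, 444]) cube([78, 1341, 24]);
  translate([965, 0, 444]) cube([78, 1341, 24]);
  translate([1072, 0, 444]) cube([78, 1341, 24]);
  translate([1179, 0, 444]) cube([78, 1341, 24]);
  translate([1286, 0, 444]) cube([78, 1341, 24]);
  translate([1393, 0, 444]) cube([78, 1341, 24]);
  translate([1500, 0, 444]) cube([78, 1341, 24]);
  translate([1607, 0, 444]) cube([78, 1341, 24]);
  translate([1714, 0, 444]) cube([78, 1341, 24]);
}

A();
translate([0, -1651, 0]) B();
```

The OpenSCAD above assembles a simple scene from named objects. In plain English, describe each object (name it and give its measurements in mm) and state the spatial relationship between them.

A is an I-beam lying along x, 1997 mm long. Overall section height 480 mm. Two flanges 264 mm wide (y) and 17 mm thick, one on the floor and one at the top; a web 8 mm thick runs between them, centred on the flange width.

B is a bed frame 1901 mm long (x) by 1341 mm wide (y). Four 80×80 mm corner posts, 499 mm tall, at the corners of the footprint. Four rails of 29 mm thickness and 176 mm height run between adjacent posts with their undersides at z = 268 mm, their outer faces flush with the outside of the frame (the two x-running rails run between the posts' inner faces; the two y-running rails run between the posts' inner faces). 16 slats, each 78 mm wide (x) and 24 mm thick, lie across the top of the two x-running rails, running the full 1341 mm width of the frame in y; the slats are evenly spaced along x between the inner faces of the end posts with equal gaps (rounded down to the nearest mm) at the −x end and between each pair — any rounding remainder accumulates at the +x end.

The bed frame is on the floor beside the I-beam on its −y side.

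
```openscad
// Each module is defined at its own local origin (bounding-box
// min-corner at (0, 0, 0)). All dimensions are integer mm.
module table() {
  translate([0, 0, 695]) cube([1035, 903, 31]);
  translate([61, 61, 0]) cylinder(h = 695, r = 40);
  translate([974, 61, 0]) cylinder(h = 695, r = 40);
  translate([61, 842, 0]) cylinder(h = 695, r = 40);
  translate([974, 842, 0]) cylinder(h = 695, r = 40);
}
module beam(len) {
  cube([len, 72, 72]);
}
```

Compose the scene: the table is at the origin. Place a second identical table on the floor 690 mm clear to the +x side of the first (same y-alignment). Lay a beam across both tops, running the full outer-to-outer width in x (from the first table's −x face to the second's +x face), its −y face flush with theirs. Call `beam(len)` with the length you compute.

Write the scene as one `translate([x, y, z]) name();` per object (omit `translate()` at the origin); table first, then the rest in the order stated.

table();
translate([1725, 0, 0]) table();
translate([0, 0, 726]) beam(2760);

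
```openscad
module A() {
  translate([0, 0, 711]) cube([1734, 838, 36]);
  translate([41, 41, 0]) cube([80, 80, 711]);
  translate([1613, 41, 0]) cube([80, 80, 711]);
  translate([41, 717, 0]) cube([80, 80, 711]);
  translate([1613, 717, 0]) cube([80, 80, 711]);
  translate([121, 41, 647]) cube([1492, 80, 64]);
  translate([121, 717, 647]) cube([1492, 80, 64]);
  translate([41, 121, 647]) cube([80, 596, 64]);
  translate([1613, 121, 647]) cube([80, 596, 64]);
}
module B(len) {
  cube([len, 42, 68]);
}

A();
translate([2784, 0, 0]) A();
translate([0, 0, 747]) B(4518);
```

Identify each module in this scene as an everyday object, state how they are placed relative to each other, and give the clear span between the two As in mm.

A is a table. B is a beam. A beam spans the tops of two tables. The clear span between the two tables is 1050 mm.

Second table starts at x = 2784; first ends at x = 1734; clear span = 2784 − 1734 = 1050 mm.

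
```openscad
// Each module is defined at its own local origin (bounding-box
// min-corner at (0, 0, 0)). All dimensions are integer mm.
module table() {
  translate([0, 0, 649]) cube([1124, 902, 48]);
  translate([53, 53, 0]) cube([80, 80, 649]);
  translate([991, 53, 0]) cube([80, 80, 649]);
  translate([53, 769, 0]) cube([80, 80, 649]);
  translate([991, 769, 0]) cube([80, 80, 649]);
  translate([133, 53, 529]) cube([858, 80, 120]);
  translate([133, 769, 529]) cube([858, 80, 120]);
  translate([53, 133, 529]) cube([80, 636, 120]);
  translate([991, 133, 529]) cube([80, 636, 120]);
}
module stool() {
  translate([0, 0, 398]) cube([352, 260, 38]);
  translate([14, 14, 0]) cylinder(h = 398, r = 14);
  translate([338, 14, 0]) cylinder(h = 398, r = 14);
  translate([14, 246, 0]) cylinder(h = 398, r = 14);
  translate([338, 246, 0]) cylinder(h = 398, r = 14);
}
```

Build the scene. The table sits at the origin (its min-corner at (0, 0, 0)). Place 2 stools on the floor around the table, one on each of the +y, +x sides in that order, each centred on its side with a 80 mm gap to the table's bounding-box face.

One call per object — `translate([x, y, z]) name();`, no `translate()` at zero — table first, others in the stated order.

table();
translate([386, 982, 0]) stool();
translate([1204, 321, 0]) stool();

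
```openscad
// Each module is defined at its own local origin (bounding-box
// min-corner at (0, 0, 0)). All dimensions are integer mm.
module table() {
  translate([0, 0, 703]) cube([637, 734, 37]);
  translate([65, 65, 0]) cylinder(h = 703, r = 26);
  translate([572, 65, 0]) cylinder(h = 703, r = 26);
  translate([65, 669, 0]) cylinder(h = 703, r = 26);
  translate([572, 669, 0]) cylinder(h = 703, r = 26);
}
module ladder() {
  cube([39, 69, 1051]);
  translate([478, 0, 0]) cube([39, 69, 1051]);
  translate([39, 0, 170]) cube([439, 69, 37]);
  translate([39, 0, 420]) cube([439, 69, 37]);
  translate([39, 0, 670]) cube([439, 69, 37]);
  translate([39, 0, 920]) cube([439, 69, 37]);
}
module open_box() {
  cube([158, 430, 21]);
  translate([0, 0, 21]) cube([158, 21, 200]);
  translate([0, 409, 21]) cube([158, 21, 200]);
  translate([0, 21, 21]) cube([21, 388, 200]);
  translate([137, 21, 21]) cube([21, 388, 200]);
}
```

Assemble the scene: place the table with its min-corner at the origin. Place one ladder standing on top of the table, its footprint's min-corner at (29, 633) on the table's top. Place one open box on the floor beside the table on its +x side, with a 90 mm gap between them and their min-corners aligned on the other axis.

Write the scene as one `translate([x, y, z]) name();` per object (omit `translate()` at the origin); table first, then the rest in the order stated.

table();
translate([29, 633, 740]) ladder();
translate([727, 0, 0]) open_box();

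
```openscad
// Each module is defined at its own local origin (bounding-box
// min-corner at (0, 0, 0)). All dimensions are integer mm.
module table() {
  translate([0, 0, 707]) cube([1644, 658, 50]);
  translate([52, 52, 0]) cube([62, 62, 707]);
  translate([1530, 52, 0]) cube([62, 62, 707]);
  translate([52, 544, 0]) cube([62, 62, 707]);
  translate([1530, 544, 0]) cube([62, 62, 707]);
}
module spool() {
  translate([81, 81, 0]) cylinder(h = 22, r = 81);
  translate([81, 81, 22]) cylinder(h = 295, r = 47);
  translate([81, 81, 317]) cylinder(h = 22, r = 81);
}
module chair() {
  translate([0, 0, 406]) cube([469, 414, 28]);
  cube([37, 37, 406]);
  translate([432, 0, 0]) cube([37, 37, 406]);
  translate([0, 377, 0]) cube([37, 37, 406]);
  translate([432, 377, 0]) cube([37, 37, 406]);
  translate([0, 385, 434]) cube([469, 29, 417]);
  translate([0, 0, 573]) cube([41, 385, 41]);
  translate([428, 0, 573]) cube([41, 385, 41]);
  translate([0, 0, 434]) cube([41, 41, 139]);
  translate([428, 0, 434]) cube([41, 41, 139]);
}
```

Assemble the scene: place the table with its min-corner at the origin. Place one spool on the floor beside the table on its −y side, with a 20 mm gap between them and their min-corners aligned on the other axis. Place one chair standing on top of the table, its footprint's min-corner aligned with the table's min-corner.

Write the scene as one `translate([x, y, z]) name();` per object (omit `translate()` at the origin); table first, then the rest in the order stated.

table();
translate([0, -182, 0]) spool();
translate([0, 0, 757]) chair();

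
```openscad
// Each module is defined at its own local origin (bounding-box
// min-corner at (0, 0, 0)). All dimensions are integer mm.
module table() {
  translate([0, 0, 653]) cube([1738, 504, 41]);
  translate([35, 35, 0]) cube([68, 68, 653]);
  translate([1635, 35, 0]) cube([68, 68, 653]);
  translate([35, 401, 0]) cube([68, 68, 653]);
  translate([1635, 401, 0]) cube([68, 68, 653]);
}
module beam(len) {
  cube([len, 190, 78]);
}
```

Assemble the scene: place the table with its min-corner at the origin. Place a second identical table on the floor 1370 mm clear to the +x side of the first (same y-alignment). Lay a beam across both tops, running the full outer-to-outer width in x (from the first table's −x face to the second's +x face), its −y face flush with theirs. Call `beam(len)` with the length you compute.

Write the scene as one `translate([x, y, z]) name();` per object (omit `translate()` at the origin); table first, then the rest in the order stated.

table();
translate([3108, 0, 0]) table();
translate([0, 0, 694]) beam(4846);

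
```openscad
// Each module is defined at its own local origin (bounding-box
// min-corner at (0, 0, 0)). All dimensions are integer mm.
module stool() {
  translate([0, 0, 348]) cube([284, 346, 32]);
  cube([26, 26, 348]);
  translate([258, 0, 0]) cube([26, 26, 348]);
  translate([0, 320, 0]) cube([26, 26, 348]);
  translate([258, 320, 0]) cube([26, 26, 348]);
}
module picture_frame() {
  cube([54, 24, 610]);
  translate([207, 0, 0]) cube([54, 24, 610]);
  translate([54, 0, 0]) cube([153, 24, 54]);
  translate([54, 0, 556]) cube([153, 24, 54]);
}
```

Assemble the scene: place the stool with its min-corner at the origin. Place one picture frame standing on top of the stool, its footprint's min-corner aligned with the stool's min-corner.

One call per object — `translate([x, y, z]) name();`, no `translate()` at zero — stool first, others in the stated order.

stool();
translate([0, 0, 380]) picture_frame();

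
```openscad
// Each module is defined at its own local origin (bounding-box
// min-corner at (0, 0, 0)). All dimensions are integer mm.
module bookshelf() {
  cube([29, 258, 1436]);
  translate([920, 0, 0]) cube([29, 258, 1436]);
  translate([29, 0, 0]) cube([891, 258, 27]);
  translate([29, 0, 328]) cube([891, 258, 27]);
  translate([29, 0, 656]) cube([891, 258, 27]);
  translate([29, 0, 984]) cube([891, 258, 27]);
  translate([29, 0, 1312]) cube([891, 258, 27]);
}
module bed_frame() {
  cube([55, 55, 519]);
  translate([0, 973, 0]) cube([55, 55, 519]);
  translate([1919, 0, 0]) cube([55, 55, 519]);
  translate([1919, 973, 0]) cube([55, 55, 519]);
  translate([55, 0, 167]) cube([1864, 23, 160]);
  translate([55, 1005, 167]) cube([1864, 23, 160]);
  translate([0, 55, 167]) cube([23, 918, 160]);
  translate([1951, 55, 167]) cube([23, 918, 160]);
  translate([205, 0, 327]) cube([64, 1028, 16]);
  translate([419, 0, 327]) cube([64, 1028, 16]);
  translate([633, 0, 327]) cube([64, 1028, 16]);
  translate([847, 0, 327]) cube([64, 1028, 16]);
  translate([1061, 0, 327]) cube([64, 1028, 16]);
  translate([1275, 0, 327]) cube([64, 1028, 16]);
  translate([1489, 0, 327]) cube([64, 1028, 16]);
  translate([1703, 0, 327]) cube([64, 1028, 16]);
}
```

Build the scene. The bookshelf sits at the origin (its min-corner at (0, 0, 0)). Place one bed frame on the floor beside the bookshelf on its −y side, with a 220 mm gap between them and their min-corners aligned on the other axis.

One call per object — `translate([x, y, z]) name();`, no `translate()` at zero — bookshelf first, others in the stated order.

bookshelf();
translate([0, -1248, 0]) bed_frame();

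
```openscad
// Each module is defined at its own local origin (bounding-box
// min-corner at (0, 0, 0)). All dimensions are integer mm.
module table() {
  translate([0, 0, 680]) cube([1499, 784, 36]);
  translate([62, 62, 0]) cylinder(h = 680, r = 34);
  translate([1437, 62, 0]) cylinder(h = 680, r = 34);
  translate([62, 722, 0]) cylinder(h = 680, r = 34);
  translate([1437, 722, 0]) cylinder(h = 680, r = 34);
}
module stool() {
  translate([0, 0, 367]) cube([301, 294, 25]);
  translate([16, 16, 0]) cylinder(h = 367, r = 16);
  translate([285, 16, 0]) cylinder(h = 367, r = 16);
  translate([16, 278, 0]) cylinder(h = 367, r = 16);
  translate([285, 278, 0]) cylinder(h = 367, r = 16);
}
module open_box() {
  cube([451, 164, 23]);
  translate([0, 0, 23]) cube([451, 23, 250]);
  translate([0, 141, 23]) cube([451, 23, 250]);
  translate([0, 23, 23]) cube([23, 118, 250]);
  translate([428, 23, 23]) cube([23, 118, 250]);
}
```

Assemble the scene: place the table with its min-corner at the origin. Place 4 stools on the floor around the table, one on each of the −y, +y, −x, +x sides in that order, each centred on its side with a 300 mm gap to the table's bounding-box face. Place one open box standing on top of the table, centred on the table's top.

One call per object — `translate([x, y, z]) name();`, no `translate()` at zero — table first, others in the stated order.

table();
translate([599, -594, 0]) stool();
translate([599, 1084, 0]) stool();
translate([-601, 245, 0]) stool();
translate([1799, 245, 0]) stool();
translate([524, 310, 716]) open_box();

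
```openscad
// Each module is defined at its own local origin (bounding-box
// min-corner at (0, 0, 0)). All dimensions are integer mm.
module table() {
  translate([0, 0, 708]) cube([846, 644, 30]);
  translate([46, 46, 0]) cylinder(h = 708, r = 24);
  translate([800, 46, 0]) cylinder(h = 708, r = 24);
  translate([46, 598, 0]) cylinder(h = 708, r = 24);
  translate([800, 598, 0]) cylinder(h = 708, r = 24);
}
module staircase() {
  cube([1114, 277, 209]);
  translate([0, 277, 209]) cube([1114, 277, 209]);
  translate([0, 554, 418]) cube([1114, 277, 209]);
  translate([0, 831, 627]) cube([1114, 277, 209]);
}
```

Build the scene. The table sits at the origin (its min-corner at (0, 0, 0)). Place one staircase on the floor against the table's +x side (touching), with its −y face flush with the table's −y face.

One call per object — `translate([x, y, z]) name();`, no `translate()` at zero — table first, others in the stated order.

table();
translate([846, 0, 0]) staircase();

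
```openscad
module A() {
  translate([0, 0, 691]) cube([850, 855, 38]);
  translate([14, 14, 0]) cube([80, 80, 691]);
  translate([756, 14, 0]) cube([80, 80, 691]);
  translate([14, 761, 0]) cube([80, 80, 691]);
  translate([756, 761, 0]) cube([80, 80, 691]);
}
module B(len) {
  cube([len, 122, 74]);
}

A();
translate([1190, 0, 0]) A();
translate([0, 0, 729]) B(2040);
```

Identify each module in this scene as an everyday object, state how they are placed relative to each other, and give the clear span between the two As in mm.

A is a table. B is a beam. A beam spans the tops of two tables. The clear span between the two tables is 340 mm.

Second table starts at x = 1190; first ends at x = 850; clear span = 1190 − 850 = 340 mm.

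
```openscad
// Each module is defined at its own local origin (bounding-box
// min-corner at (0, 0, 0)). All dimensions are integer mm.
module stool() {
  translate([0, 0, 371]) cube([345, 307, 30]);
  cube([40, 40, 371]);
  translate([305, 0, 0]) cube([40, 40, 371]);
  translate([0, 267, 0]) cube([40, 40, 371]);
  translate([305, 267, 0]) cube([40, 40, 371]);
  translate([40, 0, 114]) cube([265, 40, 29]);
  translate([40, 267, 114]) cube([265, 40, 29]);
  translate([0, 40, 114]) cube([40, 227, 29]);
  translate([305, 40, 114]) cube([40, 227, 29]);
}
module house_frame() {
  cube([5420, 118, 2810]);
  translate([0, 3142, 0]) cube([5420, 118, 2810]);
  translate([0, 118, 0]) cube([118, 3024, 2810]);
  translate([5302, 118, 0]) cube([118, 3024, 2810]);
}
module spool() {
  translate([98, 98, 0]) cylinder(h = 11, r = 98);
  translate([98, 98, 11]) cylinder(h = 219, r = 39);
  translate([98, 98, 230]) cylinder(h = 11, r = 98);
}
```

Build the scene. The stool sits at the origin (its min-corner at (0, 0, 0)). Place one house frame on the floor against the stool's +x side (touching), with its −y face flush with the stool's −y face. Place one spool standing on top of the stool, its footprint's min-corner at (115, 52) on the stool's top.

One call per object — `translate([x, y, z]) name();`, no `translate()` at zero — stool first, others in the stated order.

stool();
translate([345, 0, 0]) house_frame();
translate([115, 52, 401]) spool();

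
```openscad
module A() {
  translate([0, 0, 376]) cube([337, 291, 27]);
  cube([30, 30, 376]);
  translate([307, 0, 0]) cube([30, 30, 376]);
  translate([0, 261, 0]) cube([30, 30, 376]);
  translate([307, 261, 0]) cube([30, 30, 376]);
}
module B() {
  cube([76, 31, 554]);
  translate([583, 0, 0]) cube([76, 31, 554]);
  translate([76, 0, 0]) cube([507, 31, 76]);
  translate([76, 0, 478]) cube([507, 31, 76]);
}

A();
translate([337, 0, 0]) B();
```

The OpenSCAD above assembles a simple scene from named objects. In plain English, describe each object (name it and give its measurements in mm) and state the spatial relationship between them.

A is a simple wooden stool: a rectangular seat 337 mm (x) by 291 mm (y), 27 mm thick, top face at z = 403 mm, on four square legs, each 30×30 mm in cross-section. The legs rest on z = 0, each flush with a corner of the seat.

B is a picture frame with a 507×402 mm rectangular opening (x by z) and a uniform 76 mm border on every side. Frame depth is 31 mm along y. It is built from two vertical stiles running the full outside height and two horizontal rails spanning the gap between the stiles.

The picture frame is against the stool's +x side, with their −y faces flush.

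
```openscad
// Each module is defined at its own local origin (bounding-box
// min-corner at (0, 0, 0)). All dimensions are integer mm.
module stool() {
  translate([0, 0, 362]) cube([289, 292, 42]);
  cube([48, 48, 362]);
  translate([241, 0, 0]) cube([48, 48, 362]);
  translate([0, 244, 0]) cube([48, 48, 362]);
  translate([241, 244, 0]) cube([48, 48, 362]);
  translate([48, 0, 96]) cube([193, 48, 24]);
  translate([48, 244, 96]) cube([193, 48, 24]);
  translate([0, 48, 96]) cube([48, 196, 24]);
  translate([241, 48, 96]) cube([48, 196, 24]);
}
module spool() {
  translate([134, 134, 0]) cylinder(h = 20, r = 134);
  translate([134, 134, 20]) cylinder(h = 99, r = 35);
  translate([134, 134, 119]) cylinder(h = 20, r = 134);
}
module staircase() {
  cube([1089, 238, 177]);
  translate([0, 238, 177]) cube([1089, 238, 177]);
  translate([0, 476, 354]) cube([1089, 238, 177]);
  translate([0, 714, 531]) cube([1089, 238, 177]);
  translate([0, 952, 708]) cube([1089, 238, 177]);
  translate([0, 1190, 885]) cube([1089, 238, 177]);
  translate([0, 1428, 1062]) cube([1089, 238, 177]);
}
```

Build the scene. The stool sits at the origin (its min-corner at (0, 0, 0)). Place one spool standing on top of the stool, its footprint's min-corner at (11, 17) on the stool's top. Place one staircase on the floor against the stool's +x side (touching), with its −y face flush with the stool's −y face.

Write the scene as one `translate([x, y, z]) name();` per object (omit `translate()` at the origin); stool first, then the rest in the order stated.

stool();
translate([11, 17, 404]) spool();
translate([289, 0, 0]) staircase();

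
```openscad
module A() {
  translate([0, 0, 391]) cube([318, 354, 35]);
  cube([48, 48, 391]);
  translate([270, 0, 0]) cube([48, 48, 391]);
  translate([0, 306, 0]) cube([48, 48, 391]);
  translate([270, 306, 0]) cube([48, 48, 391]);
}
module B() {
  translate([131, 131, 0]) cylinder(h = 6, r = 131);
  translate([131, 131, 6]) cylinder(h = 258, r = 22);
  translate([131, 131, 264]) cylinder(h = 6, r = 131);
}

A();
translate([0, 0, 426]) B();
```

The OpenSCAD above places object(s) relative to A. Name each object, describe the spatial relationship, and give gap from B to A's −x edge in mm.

The spool's min-x is at 0; the stool's min-x is 0; gap = 0 mm.

A is a stool. B is a spool. The spool is on top of the stool. The gap from the spool to the stool's −x edge is 0 mm.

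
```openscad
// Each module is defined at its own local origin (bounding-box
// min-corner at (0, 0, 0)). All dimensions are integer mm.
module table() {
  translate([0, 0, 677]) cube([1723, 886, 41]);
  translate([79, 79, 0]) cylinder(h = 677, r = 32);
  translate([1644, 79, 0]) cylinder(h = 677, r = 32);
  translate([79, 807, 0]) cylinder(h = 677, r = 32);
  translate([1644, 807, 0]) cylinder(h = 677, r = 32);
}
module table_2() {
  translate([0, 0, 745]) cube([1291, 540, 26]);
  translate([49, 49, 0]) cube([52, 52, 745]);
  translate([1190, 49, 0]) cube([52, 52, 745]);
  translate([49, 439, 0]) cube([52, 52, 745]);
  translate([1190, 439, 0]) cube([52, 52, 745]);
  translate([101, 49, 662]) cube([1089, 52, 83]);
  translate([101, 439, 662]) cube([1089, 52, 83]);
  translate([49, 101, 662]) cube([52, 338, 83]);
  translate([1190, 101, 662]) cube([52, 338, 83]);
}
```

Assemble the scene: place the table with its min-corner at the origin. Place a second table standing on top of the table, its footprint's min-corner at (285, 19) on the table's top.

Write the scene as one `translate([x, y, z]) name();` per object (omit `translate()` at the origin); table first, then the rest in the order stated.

table();
translate([285, 19, 718]) table_2();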